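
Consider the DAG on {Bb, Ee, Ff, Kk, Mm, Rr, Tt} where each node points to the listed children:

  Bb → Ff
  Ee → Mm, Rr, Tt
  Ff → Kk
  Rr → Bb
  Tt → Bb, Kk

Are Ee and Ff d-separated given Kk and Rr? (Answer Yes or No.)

No

We examine all 4 paths between Ee and Ff:
  1. Ee → Rr → Bb ← Tt → Kk ← Ff — Rr:chain[blocks]; Bb:collider[open]; Tt:fork[open]; Kk:collider[open] ⇒ blocked
  2. Ee → Rr → Bb → Ff — Rr:chain[blocks]; Bb:chain[open] ⇒ blocked
  3. Ee → Tt → Kk ← Ff — Tt:chain[open]; Kk:collider[open] ⇒ active
  4. Ee → Tt → Bb → Ff — Tt:chain[open]; Bb:chain[open] ⇒ active
At least one path is unblocked, so d-separation fails.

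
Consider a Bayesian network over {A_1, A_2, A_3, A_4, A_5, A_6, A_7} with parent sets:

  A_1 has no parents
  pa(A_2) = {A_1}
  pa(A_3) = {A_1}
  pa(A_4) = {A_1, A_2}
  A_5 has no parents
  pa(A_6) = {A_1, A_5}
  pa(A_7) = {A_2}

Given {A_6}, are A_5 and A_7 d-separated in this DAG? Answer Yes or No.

No

There are 2 undirected paths between A_5 and A_7; checking each against the conditioning set {A_6}:
  1. A_5 → A_6 ← A_1 → A_2 → A_7 — A_6:collider[open]; A_1:fork[open]; A_2:chain[open] ⇒ active
  2. A_5 → A_6 ← A_1 → A_4 ← A_2 → A_7 — A_6:collider[open]; A_1:fork[open]; A_4:collider[blocks]; A_2:fork[open] ⇒ blocked
Since the path A_5 → A_6 ← A_1 → A_2 → A_7 is active, A_5 and A_7 are not d-separated given {A_6}.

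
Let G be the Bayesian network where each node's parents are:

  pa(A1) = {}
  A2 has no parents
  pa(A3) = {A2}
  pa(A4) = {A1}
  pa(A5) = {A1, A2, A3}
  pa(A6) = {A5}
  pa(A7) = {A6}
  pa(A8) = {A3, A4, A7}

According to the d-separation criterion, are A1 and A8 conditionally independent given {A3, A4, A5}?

There are 4 undirected paths between A1 and A8; checking each against the conditioning set {A3, A4, A5}:
Path 1: A1 → A5 ← A3 → A8
  A3 is a fork here and A3 is conditioned on, so the path is blocked at A3.
Path 2: A1 → A5 → A6 → A7 → A8
  A5 is a chain here and A5 is conditioned on, so the path is blocked at A5.
Path 3: A1 → A5 ← A2 → A3 → A8
  A3 is a chain here and A3 is conditioned on, so the path is blocked at A3.
Path 4: A1 → A4 → A8
  A4 is a chain here and A4 is conditioned on, so the path is blocked at A4.
All paths are blocked; A1 ⊥ A8 | {A3, A4, A5} holds.

Yes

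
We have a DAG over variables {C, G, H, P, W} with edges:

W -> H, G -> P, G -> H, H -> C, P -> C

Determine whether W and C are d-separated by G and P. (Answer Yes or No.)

There are 2 undirected paths between W and C; checking each against the conditioning set {G, P}:
  1. W → H → C — H:chain[open] ⇒ active
  2. W → H ← G → P → C — H:collider[blocks]; G:fork[blocks]; P:chain[blocks] ⇒ blocked
Since the path W → H → C is active, W and C are not d-separated given {G, P}.

No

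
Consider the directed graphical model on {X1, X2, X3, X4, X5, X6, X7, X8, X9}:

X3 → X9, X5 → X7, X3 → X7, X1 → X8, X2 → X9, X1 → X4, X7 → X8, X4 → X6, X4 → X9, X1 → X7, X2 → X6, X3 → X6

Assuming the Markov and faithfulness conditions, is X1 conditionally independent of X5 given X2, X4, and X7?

No — X1 and X5 are not d-separated given {X2, X4, X7}.

There are 6 undirected paths between X1 and X5; checking each against the conditioning set {X2, X4, X7}:
  1. X1 → X4 → X9 ← X2 → X6 ← X3 → X7 ← X5 — X4:chain[blocks]; X9:collider[blocks]; X2:fork[blocks]; X6:collider[blocks]; X3:fork[open]; X7:collider[open] ⇒ blocked
  2. X1 → X4 → X9 ← X3 → X7 ← X5 — X4:chain[blocks]; X9:collider[blocks]; X3:fork[open]; X7:collider[open] ⇒ blocked
  3. X1 → X4 → X6 ← X2 → X9 ← X3 → X7 ← X5 — X4:chain[blocks]; X6:collider[blocks]; X2:fork[blocks]; X9:collider[blocks]; X3:fork[open]; X7:collider[open] ⇒ blocked
  4. X1 → X4 → X6 ← X3 → X7 ← X5 — X4:chain[blocks]; X6:collider[blocks]; X3:fork[open]; X7:collider[open] ⇒ blocked
  5. X1 → X7 ← X5 — X7:collider[open] ⇒ active
  6. X1 → X8 ← X7 ← X5 — X8:collider[blocks]; X7:chain[blocks] ⇒ blocked
At least one path is unblocked, so d-separation fails.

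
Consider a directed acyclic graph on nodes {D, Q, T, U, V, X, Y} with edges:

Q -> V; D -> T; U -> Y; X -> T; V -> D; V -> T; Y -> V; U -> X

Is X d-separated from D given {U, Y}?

Yes

4 paths connect X and D; each must be blocked for d-separation to hold:
  1. X → T ← D — T:collider[blocks] ⇒ blocked
  2. X → T ← V → D — T:collider[blocks]; V:fork[open] ⇒ blocked
  3. X ← U → Y → V → D — U:fork[blocks]; Y:chain[blocks]; V:chain[open] ⇒ blocked
  4. X ← U → Y → V → T ← D — U:fork[blocks]; Y:chain[blocks]; V:chain[open]; T:collider[blocks] ⇒ blocked
All paths are blocked; X ⊥ D | {U, Y} holds.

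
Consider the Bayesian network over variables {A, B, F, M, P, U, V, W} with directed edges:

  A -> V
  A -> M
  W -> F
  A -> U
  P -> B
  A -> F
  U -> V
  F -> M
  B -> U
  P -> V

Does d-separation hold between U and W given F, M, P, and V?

Enumerating the 6 paths from U to W and testing each for blocking by {F, M, P, V}:
Path 1: U ← B ← P → V ← A → F ← W
  P is a fork here and P is conditioned on, so the path is blocked at P.
Path 2: U ← B ← P → V ← A → M ← F ← W
  P is a fork here and P is conditioned on, so the path is blocked at P.
Path 3: U ← A → F ← W
  A is a fork and A is not conditioned on; F is a collider and F is conditioned on, which opens it — no node blocks this path, so it is active.
Path 4: U ← A → M ← F ← W
  F is a chain here and F is conditioned on, so the path is blocked at F.
Path 5: U → V ← A → F ← W
  V is a collider and V is conditioned on, which opens it; A is a fork and A is not conditioned on; F is a collider and F is conditioned on, which opens it — no node blocks this path, so it is active.
Path 6: U → V ← A → M ← F ← W
  F is a chain here and F is conditioned on, so the path is blocked at F.
At least one path is unblocked, so d-separation fails.

No — U and W are not d-separated given {F, M, P, V}.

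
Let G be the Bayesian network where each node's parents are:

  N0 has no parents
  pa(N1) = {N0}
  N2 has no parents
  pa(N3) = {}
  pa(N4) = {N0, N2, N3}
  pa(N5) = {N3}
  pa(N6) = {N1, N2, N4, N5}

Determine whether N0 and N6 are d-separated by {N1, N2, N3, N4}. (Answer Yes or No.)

Yes — N0 and N6 are d-separated given {N1, N2, N3, N4}.

There are 4 undirected paths between N0 and N6; checking each against the conditioning set {N1, N2, N3, N4}:
Path 1: N0 → N4 ← N3 → N5 → N6
  N3 is a fork here and N3 is conditioned on, so the path is blocked at N3.
Path 2: N0 → N4 → N6
  N4 is a chain here and N4 is conditioned on, so the path is blocked at N4.
Path 3: N0 → N4 ← N2 → N6
  N2 is a fork here and N2 is conditioned on, so the path is blocked at N2.
Path 4: N0 → N1 → N6
  N1 is a chain here and N1 is conditioned on, so the path is blocked at N1.
Since every path is blocked, d-separation holds.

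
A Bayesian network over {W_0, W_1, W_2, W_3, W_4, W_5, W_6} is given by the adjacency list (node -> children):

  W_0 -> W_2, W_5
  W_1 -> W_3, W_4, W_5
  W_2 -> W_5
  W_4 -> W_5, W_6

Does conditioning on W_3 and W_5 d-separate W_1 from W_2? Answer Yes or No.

4 paths connect W_1 and W_2; each must be blocked for d-separation to hold:
  1. W_1 → W_4 → W_5 ← W_2 — W_4:chain[open]; W_5:collider[open] ⇒ active
  2. W_1 → W_4 → W_5 ← W_0 → W_2 — W_4:chain[open]; W_5:collider[open]; W_0:fork[open] ⇒ active
  3. W_1 → W_5 ← W_2 — W_5:collider[open] ⇒ active
  4. W_1 → W_5 ← W_0 → W_2 — W_5:collider[open]; W_0:fork[open] ⇒ active
At least one path is unblocked, so d-separation fails.

No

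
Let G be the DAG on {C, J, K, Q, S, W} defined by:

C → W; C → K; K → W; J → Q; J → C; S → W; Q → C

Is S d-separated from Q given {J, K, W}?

We examine all 4 paths between S and Q:
Path 1: S → W ← C ← J → Q
  J is a fork here and J is conditioned on, so the path is blocked at J.
Path 2: S → W ← C ← Q
  W is a collider and W is conditioned on, which opens it; C is a chain and C is not conditioned on — no node blocks this path, so it is active.
Path 3: S → W ← K ← C ← J → Q
  K is a chain here and K is conditioned on, so the path is blocked at K.
Path 4: S → W ← K ← C ← Q
  K is a chain here and K is conditioned on, so the path is blocked at K.
Because an active path exists, S and Q are not d-separated.

No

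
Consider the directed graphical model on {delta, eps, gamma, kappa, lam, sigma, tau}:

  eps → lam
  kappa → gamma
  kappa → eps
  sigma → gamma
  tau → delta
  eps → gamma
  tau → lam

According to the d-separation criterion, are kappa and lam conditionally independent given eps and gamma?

We examine all 2 paths between kappa and lam:
Path 1: kappa → gamma ← eps → lam
  eps is a fork here and eps is conditioned on, so the path is blocked at eps.
Path 2: kappa → eps → lam
  eps is a chain here and eps is conditioned on, so the path is blocked at eps.
Since every path is blocked, d-separation holds.

Yes — kappa and lam are d-separated given {eps, gamma}.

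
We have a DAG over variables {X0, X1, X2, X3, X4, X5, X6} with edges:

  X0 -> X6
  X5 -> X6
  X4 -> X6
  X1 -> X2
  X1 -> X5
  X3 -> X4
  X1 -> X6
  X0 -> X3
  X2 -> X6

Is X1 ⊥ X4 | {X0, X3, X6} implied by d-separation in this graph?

No

6 paths connect X1 and X4; each must be blocked for d-separation to hold:
  1. X1 → X2 → X6 ← X0 → X3 → X4 — X2:chain[open]; X6:collider[open]; X0:fork[blocks]; X3:chain[blocks] ⇒ blocked
  2. X1 → X2 → X6 ← X4 — X2:chain[open]; X6:collider[open] ⇒ active
  3. X1 → X5 → X6 ← X0 → X3 → X4 — X5:chain[open]; X6:collider[open]; X0:fork[blocks]; X3:chain[blocks] ⇒ blocked
  4. X1 → X5 → X6 ← X4 — X5:chain[open]; X6:collider[open] ⇒ active
  5. X1 → X6 ← X0 → X3 → X4 — X6:collider[open]; X0:fork[blocks]; X3:chain[blocks] ⇒ blocked
  6. X1 → X6 ← X4 — X6:collider[open] ⇒ active
At least one path is unblocked, so d-separation fails.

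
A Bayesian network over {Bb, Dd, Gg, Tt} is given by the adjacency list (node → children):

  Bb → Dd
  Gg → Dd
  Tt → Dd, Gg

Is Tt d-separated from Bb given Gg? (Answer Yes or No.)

Enumerating the 2 paths from Tt to Bb and testing each for blocking by {Gg}:
Path 1: Tt → Dd ← Bb
  Dd is a collider here and neither Dd nor any of its descendants is conditioned on, so the collider stays closed — the path is blocked at Dd.
Path 2: Tt → Gg → Dd ← Bb
  Gg is a chain here and Gg is conditioned on, so the path is blocked at Gg.
Every path is blocked, so Tt and Bb are d-separated given {Gg}.

Yes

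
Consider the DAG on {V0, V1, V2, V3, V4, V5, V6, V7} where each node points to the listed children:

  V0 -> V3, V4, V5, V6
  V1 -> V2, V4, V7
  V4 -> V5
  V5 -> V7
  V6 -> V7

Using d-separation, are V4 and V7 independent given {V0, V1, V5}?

Yes

We examine all 5 paths between V4 and V7:
Path 1: V4 ← V1 → V7
  V1 is a fork here and V1 is conditioned on, so the path is blocked at V1.
Path 2: V4 ← V0 → V5 → V7
  V0 is a fork here and V0 is conditioned on, so the path is blocked at V0.
Path 3: V4 ← V0 → V6 → V7
  V0 is a fork here and V0 is conditioned on, so the path is blocked at V0.
Path 4: V4 → V5 ← V0 → V6 → V7
  V0 is a fork here and V0 is conditioned on, so the path is blocked at V0.
Path 5: V4 → V5 → V7
  V5 is a chain here and V5 is conditioned on, so the path is blocked at V5.
Every path is blocked, so V4 and V7 are d-separated given {V0, V1, V5}.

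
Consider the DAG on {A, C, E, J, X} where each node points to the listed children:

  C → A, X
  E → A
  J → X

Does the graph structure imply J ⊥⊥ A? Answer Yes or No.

Yes — J and A are d-separated given ∅.

Only one path connects J and A:
Path 1: J → X ← C → A
  X is a collider here and neither X nor any of its descendants is conditioned on, so the collider stays closed — the path is blocked at X.
All paths are blocked; J ⊥ A | ∅ holds.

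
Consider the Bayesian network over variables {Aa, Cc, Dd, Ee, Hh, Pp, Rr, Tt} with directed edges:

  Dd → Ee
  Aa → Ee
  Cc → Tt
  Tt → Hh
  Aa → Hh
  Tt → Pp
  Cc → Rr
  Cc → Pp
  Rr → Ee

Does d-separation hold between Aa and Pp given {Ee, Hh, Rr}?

There are 4 undirected paths between Aa and Pp; checking each against the conditioning set {Ee, Hh, Rr}:
  1. Aa → Hh ← Tt → Pp — Hh:collider[open]; Tt:fork[open] ⇒ active
  2. Aa → Hh ← Tt ← Cc → Pp — Hh:collider[open]; Tt:chain[open]; Cc:fork[open] ⇒ active
  3. Aa → Ee ← Rr ← Cc → Pp — Ee:collider[open]; Rr:chain[blocks]; Cc:fork[open] ⇒ blocked
  4. Aa → Ee ← Rr ← Cc → Tt → Pp — Ee:collider[open]; Rr:chain[blocks]; Cc:fork[open]; Tt:chain[open] ⇒ blocked
Because an active path exists, Aa and Pp are not d-separated.

No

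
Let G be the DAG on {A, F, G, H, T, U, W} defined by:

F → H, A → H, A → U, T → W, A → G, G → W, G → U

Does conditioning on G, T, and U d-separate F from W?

We examine all 2 paths between F and W:
Path 1: F → H ← A → G → W
  H is a collider here and neither H nor any of its descendants is conditioned on, so the collider stays closed — the path is blocked at H.
Path 2: F → H ← A → U ← G → W
  H is a collider here and neither H nor any of its descendants is conditioned on, so the collider stays closed — the path is blocked at H.
Since every path is blocked, d-separation holds.

Yes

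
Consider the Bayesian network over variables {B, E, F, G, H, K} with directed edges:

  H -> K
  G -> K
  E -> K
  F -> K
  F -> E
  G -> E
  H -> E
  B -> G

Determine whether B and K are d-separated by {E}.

We examine all 4 paths between B and K:
Path 1: B → G → E ← F → K
  G is a chain and G is not conditioned on; E is a collider and E is conditioned on, which opens it; F is a fork and F is not conditioned on — no node blocks this path, so it is active.
Path 2: B → G → E → K
  E is a chain here and E is conditioned on, so the path is blocked at E.
Path 3: B → G → E ← H → K
  G is a chain and G is not conditioned on; E is a collider and E is conditioned on, which opens it; H is a fork and H is not conditioned on — no node blocks this path, so it is active.
Path 4: B → G → K
  G is a chain and G is not conditioned on — no node blocks this path, so it is active.
At least one path is unblocked, so d-separation fails.

No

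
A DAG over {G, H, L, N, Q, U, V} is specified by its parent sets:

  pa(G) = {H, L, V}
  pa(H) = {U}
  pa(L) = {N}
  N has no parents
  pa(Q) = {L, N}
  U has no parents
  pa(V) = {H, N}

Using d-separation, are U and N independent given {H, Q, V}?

Yes — U and N are d-separated given {H, Q, V}.

6 paths connect U and N; each must be blocked for d-separation to hold:
Path 1: U → H → G ← L → Q ← N
  H is a chain here and H is conditioned on, so the path is blocked at H.
Path 2: U → H → G ← L ← N
  H is a chain here and H is conditioned on, so the path is blocked at H.
Path 3: U → H → G ← V ← N
  H is a chain here and H is conditioned on, so the path is blocked at H.
Path 4: U → H → V ← N
  H is a chain here and H is conditioned on, so the path is blocked at H.
Path 5: U → H → V → G ← L → Q ← N
  H is a chain here and H is conditioned on, so the path is blocked at H.
Path 6: U → H → V → G ← L ← N
  H is a chain here and H is conditioned on, so the path is blocked at H.
All paths are blocked; U ⊥ N | {H, Q, V} holds.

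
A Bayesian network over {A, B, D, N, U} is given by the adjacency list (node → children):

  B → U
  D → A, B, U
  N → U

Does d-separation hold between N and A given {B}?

Yes

2 paths connect N and A; each must be blocked for d-separation to hold:
Path 1: N → U ← B ← D → A
  U is a collider here and neither U nor any of its descendants is conditioned on, so the collider stays closed — the path is blocked at U.
Path 2: N → U ← D → A
  U is a collider here and neither U nor any of its descendants is conditioned on, so the collider stays closed — the path is blocked at U.
All paths are blocked; N ⊥ A | {B} holds.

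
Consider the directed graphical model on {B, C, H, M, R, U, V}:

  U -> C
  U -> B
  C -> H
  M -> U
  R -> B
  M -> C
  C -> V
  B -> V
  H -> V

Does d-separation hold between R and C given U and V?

No — R and C are not d-separated given {U, V}.

There are 4 undirected paths between R and C; checking each against the conditioning set {U, V}:
  1. R → B → V ← H ← C — B:chain[open]; V:collider[open]; H:chain[open] ⇒ active
  2. R → B → V ← C — B:chain[open]; V:collider[open] ⇒ active
  3. R → B ← U ← M → C — B:collider[open]; U:chain[blocks]; M:fork[open] ⇒ blocked
  4. R → B ← U → C — B:collider[open]; U:fork[blocks] ⇒ blocked
Because an active path exists, R and C are not d-separated.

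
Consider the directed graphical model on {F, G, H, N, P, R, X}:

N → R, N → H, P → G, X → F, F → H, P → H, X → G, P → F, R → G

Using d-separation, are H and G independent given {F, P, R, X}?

We examine all 5 paths between H and G:
Path 1: H ← N → R → G
  R is a chain here and R is conditioned on, so the path is blocked at R.
Path 2: H ← P → G
  P is a fork here and P is conditioned on, so the path is blocked at P.
Path 3: H ← P → F ← X → G
  P is a fork here and P is conditioned on, so the path is blocked at P.
Path 4: H ← F ← X → G
  F is a chain here and F is conditioned on, so the path is blocked at F.
Path 5: H ← F ← P → G
  F is a chain here and F is conditioned on, so the path is blocked at F.
Every path is blocked, so H and G are d-separated given {F, P, R, X}.

Yes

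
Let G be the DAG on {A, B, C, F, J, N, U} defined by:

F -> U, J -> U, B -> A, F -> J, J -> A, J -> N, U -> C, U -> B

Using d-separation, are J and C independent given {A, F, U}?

3 paths connect J and C; each must be blocked for d-separation to hold:
Path 1: J ← F → U → C
  F is a fork here and F is conditioned on, so the path is blocked at F.
Path 2: J → U → C
  U is a chain here and U is conditioned on, so the path is blocked at U.
Path 3: J → A ← B ← U → C
  U is a fork here and U is conditioned on, so the path is blocked at U.
All paths are blocked; J ⊥ C | {A, F, U} holds.

Yes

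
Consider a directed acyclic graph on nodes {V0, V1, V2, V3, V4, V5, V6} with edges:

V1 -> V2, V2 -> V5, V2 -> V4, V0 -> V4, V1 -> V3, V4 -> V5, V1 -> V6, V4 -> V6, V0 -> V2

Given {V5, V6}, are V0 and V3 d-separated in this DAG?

No

6 paths connect V0 and V3; each must be blocked for d-separation to hold:
  1. V0 → V2 → V5 ← V4 → V6 ← V1 → V3 — V2:chain[open]; V5:collider[open]; V4:fork[open]; V6:collider[open]; V1:fork[open] ⇒ active
  2. V0 → V2 → V4 → V6 ← V1 → V3 — V2:chain[open]; V4:chain[open]; V6:collider[open]; V1:fork[open] ⇒ active
  3. V0 → V2 ← V1 → V3 — V2:collider[open]; V1:fork[open] ⇒ active
  4. V0 → V4 → V6 ← V1 → V3 — V4:chain[open]; V6:collider[open]; V1:fork[open] ⇒ active
  5. V0 → V4 ← V2 ← V1 → V3 — V4:collider[open]; V2:chain[open]; V1:fork[open] ⇒ active
  6. V0 → V4 → V5 ← V2 ← V1 → V3 — V4:chain[open]; V5:collider[open]; V2:chain[open]; V1:fork[open] ⇒ active
Since the path V0 → V2 → V5 ← V4 → V6 ← V1 → V3 is active, V0 and V3 are not d-separated given {V5, V6}.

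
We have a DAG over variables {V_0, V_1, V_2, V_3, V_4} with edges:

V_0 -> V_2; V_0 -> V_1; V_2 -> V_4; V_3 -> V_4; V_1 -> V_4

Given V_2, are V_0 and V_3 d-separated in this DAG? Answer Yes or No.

Yes

Enumerating the 2 paths from V_0 to V_3 and testing each for blocking by {V_2}:
  1. V_0 → V_2 → V_4 ← V_3 — V_2:chain[blocks]; V_4:collider[blocks] ⇒ blocked
  2. V_0 → V_1 → V_4 ← V_3 — V_1:chain[open]; V_4:collider[blocks] ⇒ blocked
All paths are blocked; V_0 ⊥ V_3 | {V_2} holds.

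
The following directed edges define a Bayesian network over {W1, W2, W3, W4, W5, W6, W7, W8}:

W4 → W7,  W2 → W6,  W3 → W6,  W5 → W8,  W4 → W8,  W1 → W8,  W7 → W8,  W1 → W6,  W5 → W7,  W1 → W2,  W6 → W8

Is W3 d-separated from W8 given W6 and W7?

We examine all 3 paths between W3 and W8:
Path 1: W3 → W6 → W8
  W6 is a chain here and W6 is conditioned on, so the path is blocked at W6.
Path 2: W3 → W6 ← W1 → W8
  W6 is a collider and W6 is conditioned on, which opens it; W1 is a fork and W1 is not conditioned on — no node blocks this path, so it is active.
Path 3: W3 → W6 ← W2 ← W1 → W8
  W6 is a collider and W6 is conditioned on, which opens it; W2 is a chain and W2 is not conditioned on; W1 is a fork and W1 is not conditioned on — no node blocks this path, so it is active.
Because an active path exists, W3 and W8 are not d-separated.

No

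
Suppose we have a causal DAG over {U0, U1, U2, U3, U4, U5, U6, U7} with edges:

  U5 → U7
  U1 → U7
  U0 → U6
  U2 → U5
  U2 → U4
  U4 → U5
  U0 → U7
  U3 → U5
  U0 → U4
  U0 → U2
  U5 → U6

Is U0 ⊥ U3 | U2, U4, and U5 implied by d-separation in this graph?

We examine all 6 paths between U0 and U3:
Path 1: U0 → U2 → U5 ← U3
  U2 is a chain here and U2 is conditioned on, so the path is blocked at U2.
Path 2: U0 → U2 → U4 → U5 ← U3
  U2 is a chain here and U2 is conditioned on, so the path is blocked at U2.
Path 3: U0 → U7 ← U5 ← U3
  U7 is a collider here and neither U7 nor any of its descendants is conditioned on, so the collider stays closed — the path is blocked at U7.
Path 4: U0 → U4 ← U2 → U5 ← U3
  U2 is a fork here and U2 is conditioned on, so the path is blocked at U2.
Path 5: U0 → U4 → U5 ← U3
  U4 is a chain here and U4 is conditioned on, so the path is blocked at U4.
Path 6: U0 → U6 ← U5 ← U3
  U6 is a collider here and neither U6 nor any of its descendants is conditioned on, so the collider stays closed — the path is blocked at U6.
Every path is blocked, so U0 and U3 are d-separated given {U2, U4, U5}.

Yes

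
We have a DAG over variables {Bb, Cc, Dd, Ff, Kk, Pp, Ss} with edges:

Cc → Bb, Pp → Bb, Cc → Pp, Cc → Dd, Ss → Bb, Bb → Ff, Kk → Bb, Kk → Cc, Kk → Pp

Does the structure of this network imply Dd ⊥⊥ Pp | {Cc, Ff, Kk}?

Yes

We examine all 5 paths between Dd and Pp:
  1. Dd ← Cc → Bb ← Kk → Pp — Cc:fork[blocks]; Bb:collider[open]; Kk:fork[blocks] ⇒ blocked
  2. Dd ← Cc → Bb ← Pp — Cc:fork[blocks]; Bb:collider[open] ⇒ blocked
  3. Dd ← Cc ← Kk → Bb ← Pp — Cc:chain[blocks]; Kk:fork[blocks]; Bb:collider[open] ⇒ blocked
  4. Dd ← Cc ← Kk → Pp — Cc:chain[blocks]; Kk:fork[blocks] ⇒ blocked
  5. Dd ← Cc → Pp — Cc:fork[blocks] ⇒ blocked
Every path is blocked, so Dd and Pp are d-separated given {Cc, Ff, Kk}.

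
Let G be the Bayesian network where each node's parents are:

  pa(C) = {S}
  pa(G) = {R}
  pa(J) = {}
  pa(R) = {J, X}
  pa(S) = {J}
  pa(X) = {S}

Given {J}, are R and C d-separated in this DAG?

No

2 paths connect R and C; each must be blocked for d-separation to hold:
Path 1: R ← X ← S → C
  X is a chain and X is not conditioned on; S is a fork and S is not conditioned on — no node blocks this path, so it is active.
Path 2: R ← J → S → C
  J is a fork here and J is conditioned on, so the path is blocked at J.
At least one path is unblocked, so d-separation fails.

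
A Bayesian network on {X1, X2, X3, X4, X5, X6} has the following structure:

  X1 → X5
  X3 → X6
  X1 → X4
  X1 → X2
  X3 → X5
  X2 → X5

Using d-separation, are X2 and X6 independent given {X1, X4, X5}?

No

Enumerating the 2 paths from X2 to X6 and testing each for blocking by {X1, X4, X5}:
Path 1: X2 ← X1 → X5 ← X3 → X6
  X1 is a fork here and X1 is conditioned on, so the path is blocked at X1.
Path 2: X2 → X5 ← X3 → X6
  X5 is a collider and X5 is conditioned on, which opens it; X3 is a fork and X3 is not conditioned on — no node blocks this path, so it is active.
Because an active path exists, X2 and X6 are not d-separated.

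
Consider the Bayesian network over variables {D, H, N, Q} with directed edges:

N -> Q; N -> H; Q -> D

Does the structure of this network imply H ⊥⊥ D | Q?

Yes — H and D are d-separated given {Q}.

There is one path between H and D:
  1. H ← N → Q → D — N:fork[open]; Q:chain[blocks] ⇒ blocked
Every path is blocked, so H and D are d-separated given {Q}.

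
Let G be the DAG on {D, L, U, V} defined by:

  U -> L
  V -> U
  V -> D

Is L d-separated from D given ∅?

No — L and D are not d-separated given ∅.

There is one path between L and D:
  1. L ← U ← V → D — U:chain[open]; V:fork[open] ⇒ active
At least one path is unblocked, so d-separation fails.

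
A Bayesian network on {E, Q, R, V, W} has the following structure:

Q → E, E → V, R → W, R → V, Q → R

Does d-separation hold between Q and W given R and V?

Yes — Q and W are d-separated given {R, V}.

We examine all 2 paths between Q and W:
Path 1: Q → R → W
  R is a chain here and R is conditioned on, so the path is blocked at R.
Path 2: Q → E → V ← R → W
  R is a fork here and R is conditioned on, so the path is blocked at R.
All paths are blocked; Q ⊥ W | {R, V} holds.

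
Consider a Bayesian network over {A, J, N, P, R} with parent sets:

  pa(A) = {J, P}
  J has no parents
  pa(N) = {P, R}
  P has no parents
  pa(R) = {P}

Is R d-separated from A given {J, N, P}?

2 paths connect R and A; each must be blocked for d-separation to hold:
Path 1: R ← P → A
  P is a fork here and P is conditioned on, so the path is blocked at P.
Path 2: R → N ← P → A
  P is a fork here and P is conditioned on, so the path is blocked at P.
Every path is blocked, so R and A are d-separated given {J, N, P}.

Yes — R and A are d-separated given {J, N, P}.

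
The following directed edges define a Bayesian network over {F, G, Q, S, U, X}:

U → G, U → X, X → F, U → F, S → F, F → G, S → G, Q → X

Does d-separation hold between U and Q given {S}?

There are 4 undirected paths between U and Q; checking each against the conditioning set {S}:
Path 1: U → G ← S → F ← X ← Q
  G is a collider here and neither G nor any of its descendants is conditioned on, so the collider stays closed — the path is blocked at G.
Path 2: U → G ← F ← X ← Q
  G is a collider here and neither G nor any of its descendants is conditioned on, so the collider stays closed — the path is blocked at G.
Path 3: U → X ← Q
  X is a collider here and neither X nor any of its descendants is conditioned on, so the collider stays closed — the path is blocked at X.
Path 4: U → F ← X ← Q
  F is a collider here and neither F nor any of its descendants is conditioned on, so the collider stays closed — the path is blocked at F.
All paths are blocked; U ⊥ Q | {S} holds.

Yes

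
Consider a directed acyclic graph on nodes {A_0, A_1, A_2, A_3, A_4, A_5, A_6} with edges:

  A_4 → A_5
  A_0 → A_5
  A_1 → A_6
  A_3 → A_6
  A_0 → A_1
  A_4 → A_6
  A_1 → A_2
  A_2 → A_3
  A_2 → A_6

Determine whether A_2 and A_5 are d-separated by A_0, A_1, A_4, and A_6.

6 paths connect A_2 and A_5; each must be blocked for d-separation to hold:
Path 1: A_2 ← A_1 → A_6 ← A_4 → A_5
  A_1 is a fork here and A_1 is conditioned on, so the path is blocked at A_1.
Path 2: A_2 ← A_1 ← A_0 → A_5
  A_1 is a chain here and A_1 is conditioned on, so the path is blocked at A_1.
Path 3: A_2 → A_6 ← A_4 → A_5
  A_4 is a fork here and A_4 is conditioned on, so the path is blocked at A_4.
Path 4: A_2 → A_6 ← A_1 ← A_0 → A_5
  A_1 is a chain here and A_1 is conditioned on, so the path is blocked at A_1.
Path 5: A_2 → A_3 → A_6 ← A_4 → A_5
  A_4 is a fork here and A_4 is conditioned on, so the path is blocked at A_4.
Path 6: A_2 → A_3 → A_6 ← A_1 ← A_0 → A_5
  A_1 is a chain here and A_1 is conditioned on, so the path is blocked at A_1.
Every path is blocked, so A_2 and A_5 are d-separated given {A_0, A_1, A_4, A_6}.

Yes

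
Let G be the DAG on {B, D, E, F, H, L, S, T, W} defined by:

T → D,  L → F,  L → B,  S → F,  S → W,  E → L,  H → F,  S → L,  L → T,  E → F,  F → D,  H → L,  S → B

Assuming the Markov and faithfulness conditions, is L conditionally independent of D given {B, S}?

No

We examine all 6 paths between L and D:
Path 1: L ← H → F → D
  H is a fork and H is not conditioned on; F is a chain and F is not conditioned on — no node blocks this path, so it is active.
Path 2: L ← S → F → D
  S is a fork here and S is conditioned on, so the path is blocked at S.
Path 3: L → F → D
  F is a chain and F is not conditioned on — no node blocks this path, so it is active.
Path 4: L → B ← S → F → D
  S is a fork here and S is conditioned on, so the path is blocked at S.
Path 5: L ← E → F → D
  E is a fork and E is not conditioned on; F is a chain and F is not conditioned on — no node blocks this path, so it is active.
Path 6: L → T → D
  T is a chain and T is not conditioned on — no node blocks this path, so it is active.
Because an active path exists, L and D are not d-separated.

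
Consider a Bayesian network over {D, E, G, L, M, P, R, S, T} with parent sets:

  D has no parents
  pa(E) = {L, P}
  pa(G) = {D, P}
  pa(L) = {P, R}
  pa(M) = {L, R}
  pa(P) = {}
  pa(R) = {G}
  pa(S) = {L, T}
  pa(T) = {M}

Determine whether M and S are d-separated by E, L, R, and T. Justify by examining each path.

Yes

5 paths connect M and S; each must be blocked for d-separation to hold:
  1. M → T → S — T:chain[blocks] ⇒ blocked
  2. M ← L → S — L:fork[blocks] ⇒ blocked
  3. M ← R ← G ← P → E ← L → S — R:chain[blocks]; G:chain[open]; P:fork[open]; E:collider[open]; L:fork[blocks] ⇒ blocked
  4. M ← R ← G ← P → L → S — R:chain[blocks]; G:chain[open]; P:fork[open]; L:chain[blocks] ⇒ blocked
  5. M ← R → L → S — R:fork[blocks]; L:chain[blocks] ⇒ blocked
Every path is blocked, so M and S are d-separated given {E, L, R, T}.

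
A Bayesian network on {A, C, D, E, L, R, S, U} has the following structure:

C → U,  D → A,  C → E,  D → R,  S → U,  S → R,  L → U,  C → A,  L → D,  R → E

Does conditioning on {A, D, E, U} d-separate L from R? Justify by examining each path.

6 paths connect L and R; each must be blocked for d-separation to hold:
Path 1: L → U ← S → R
  U is a collider and U is conditioned on, which opens it; S is a fork and S is not conditioned on — no node blocks this path, so it is active.
Path 2: L → U ← C → E ← R
  U is a collider and U is conditioned on, which opens it; C is a fork and C is not conditioned on; E is a collider and E is conditioned on, which opens it — no node blocks this path, so it is active.
Path 3: L → U ← C → A ← D → R
  D is a fork here and D is conditioned on, so the path is blocked at D.
Path 4: L → D → R
  D is a chain here and D is conditioned on, so the path is blocked at D.
Path 5: L → D → A ← C → E ← R
  D is a chain here and D is conditioned on, so the path is blocked at D.
Path 6: L → D → A ← C → U ← S → R
  D is a chain here and D is conditioned on, so the path is blocked at D.
At least one path is unblocked, so d-separation fails.

No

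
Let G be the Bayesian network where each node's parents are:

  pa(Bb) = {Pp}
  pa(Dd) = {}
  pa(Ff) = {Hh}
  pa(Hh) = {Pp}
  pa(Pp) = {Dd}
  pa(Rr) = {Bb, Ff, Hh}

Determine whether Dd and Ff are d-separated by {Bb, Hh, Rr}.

Yes

We examine all 4 paths between Dd and Ff:
Path 1: Dd → Pp → Bb → Rr ← Hh → Ff
  Bb is a chain here and Bb is conditioned on, so the path is blocked at Bb.
Path 2: Dd → Pp → Bb → Rr ← Ff
  Bb is a chain here and Bb is conditioned on, so the path is blocked at Bb.
Path 3: Dd → Pp → Hh → Rr ← Ff
  Hh is a chain here and Hh is conditioned on, so the path is blocked at Hh.
Path 4: Dd → Pp → Hh → Ff
  Hh is a chain here and Hh is conditioned on, so the path is blocked at Hh.
All paths are blocked; Dd ⊥ Ff | {Bb, Hh, Rr} holds.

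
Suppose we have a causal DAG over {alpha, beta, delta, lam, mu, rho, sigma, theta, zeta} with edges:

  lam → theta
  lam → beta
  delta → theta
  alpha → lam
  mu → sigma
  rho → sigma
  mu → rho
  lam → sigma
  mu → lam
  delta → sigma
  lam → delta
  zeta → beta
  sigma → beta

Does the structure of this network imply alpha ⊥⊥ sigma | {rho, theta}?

We examine all 6 paths between alpha and sigma:
Path 1: alpha → lam ← mu → sigma
  lam is a collider and its descendant theta is conditioned on, which opens it; mu is a fork and mu is not conditioned on — no node blocks this path, so it is active.
Path 2: alpha → lam ← mu → rho → sigma
  rho is a chain here and rho is conditioned on, so the path is blocked at rho.
Path 3: alpha → lam → sigma
  lam is a chain and lam is not conditioned on — no node blocks this path, so it is active.
Path 4: alpha → lam → beta ← sigma
  beta is a collider here and neither beta nor any of its descendants is conditioned on, so the collider stays closed — the path is blocked at beta.
Path 5: alpha → lam → theta ← delta → sigma
  lam is a chain and lam is not conditioned on; theta is a collider and theta is conditioned on, which opens it; delta is a fork and delta is not conditioned on — no node blocks this path, so it is active.
Path 6: alpha → lam → delta → sigma
  lam is a chain and lam is not conditioned on; delta is a chain and delta is not conditioned on — no node blocks this path, so it is active.
Because an active path exists, alpha and sigma are not d-separated.

No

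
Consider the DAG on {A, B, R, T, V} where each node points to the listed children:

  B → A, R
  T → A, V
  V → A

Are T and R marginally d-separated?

2 paths connect T and R; each must be blocked for d-separation to hold:
  1. T → V → A ← B → R — V:chain[open]; A:collider[blocks]; B:fork[open] ⇒ blocked
  2. T → A ← B → R — A:collider[blocks]; B:fork[open] ⇒ blocked
Since every path is blocked, d-separation holds.

Yes — T and R are d-separated given ∅.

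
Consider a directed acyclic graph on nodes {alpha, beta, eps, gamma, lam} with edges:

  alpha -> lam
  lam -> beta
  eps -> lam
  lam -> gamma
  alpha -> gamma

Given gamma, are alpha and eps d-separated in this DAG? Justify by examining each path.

There are 2 undirected paths between alpha and eps; checking each against the conditioning set {gamma}:
Path 1: alpha → lam ← eps
  lam is a collider and its descendant gamma is conditioned on, which opens it — no node blocks this path, so it is active.
Path 2: alpha → gamma ← lam ← eps
  gamma is a collider and gamma is conditioned on, which opens it; lam is a chain and lam is not conditioned on — no node blocks this path, so it is active.
Since the path alpha → lam ← eps is active, alpha and eps are not d-separated given {gamma}.

No — alpha and eps are not d-separated given {gamma}.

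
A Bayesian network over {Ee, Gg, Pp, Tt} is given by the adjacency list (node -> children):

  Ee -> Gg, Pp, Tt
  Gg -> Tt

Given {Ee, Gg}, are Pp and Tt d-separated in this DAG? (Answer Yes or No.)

Yes — Pp and Tt are d-separated given {Ee, Gg}.

There are 2 undirected paths between Pp and Tt; checking each against the conditioning set {Ee, Gg}:
Path 1: Pp ← Ee → Tt
  Ee is a fork here and Ee is conditioned on, so the path is blocked at Ee.
Path 2: Pp ← Ee → Gg → Tt
  Ee is a fork here and Ee is conditioned on, so the path is blocked at Ee.
Since every path is blocked, d-separation holds.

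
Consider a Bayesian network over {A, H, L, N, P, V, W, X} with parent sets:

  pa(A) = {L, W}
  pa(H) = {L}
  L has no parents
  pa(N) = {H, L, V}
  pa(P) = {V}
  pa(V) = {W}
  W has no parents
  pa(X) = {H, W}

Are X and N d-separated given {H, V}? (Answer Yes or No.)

6 paths connect X and N; each must be blocked for d-separation to hold:
  1. X ← W → A ← L → H → N — W:fork[open]; A:collider[blocks]; L:fork[open]; H:chain[blocks] ⇒ blocked
  2. X ← W → A ← L → N — W:fork[open]; A:collider[blocks]; L:fork[open] ⇒ blocked
  3. X ← W → V → N — W:fork[open]; V:chain[blocks] ⇒ blocked
  4. X ← H ← L → A ← W → V → N — H:chain[blocks]; L:fork[open]; A:collider[blocks]; W:fork[open]; V:chain[blocks] ⇒ blocked
  5. X ← H ← L → N — H:chain[blocks]; L:fork[open] ⇒ blocked
  6. X ← H → N — H:fork[blocks] ⇒ blocked
All paths are blocked; X ⊥ N | {H, V} holds.

Yes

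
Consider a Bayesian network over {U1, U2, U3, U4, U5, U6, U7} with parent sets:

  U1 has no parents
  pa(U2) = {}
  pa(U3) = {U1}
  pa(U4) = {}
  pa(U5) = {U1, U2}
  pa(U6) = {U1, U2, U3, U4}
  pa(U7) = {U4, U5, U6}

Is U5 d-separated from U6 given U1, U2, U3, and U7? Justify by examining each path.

There are 5 undirected paths between U5 and U6; checking each against the conditioning set {U1, U2, U3, U7}:
Path 1: U5 ← U2 → U6
  U2 is a fork here and U2 is conditioned on, so the path is blocked at U2.
Path 2: U5 → U7 ← U4 → U6
  U7 is a collider and U7 is conditioned on, which opens it; U4 is a fork and U4 is not conditioned on — no node blocks this path, so it is active.
Path 3: U5 → U7 ← U6
  U7 is a collider and U7 is conditioned on, which opens it — no node blocks this path, so it is active.
Path 4: U5 ← U1 → U3 → U6
  U1 is a fork here and U1 is conditioned on, so the path is blocked at U1.
Path 5: U5 ← U1 → U6
  U1 is a fork here and U1 is conditioned on, so the path is blocked at U1.
Since the path U5 → U7 ← U4 → U6 is active, U5 and U6 are not d-separated given {U1, U2, U3, U7}.

No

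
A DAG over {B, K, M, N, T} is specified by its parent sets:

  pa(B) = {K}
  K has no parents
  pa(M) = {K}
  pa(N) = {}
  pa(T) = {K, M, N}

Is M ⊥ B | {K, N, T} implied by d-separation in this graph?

There are 2 undirected paths between M and B; checking each against the conditioning set {K, N, T}:
  1. M → T ← K → B — T:collider[open]; K:fork[blocks] ⇒ blocked
  2. M ← K → B — K:fork[blocks] ⇒ blocked
All paths are blocked; M ⊥ B | {K, N, T} holds.

Yes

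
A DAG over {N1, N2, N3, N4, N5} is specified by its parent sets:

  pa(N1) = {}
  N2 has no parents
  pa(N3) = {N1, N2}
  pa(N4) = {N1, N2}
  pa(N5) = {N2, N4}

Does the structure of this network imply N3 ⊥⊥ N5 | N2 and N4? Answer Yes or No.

We examine all 4 paths between N3 and N5:
  1. N3 ← N1 → N4 → N5 — N1:fork[open]; N4:chain[blocks] ⇒ blocked
  2. N3 ← N1 → N4 ← N2 → N5 — N1:fork[open]; N4:collider[open]; N2:fork[blocks] ⇒ blocked
  3. N3 ← N2 → N4 → N5 — N2:fork[blocks]; N4:chain[blocks] ⇒ blocked
  4. N3 ← N2 → N5 — N2:fork[blocks] ⇒ blocked
All paths are blocked; N3 ⊥ N5 | {N2, N4} holds.

Yes — N3 and N5 are d-separated given {N2, N4}.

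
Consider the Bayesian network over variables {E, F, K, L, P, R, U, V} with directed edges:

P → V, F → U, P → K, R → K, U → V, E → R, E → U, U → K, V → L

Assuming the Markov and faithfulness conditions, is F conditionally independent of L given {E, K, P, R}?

No

3 paths connect F and L; each must be blocked for d-separation to hold:
  1. F → U → V → L — U:chain[open]; V:chain[open] ⇒ active
  2. F → U ← E → R → K ← P → V → L — U:collider[open]; E:fork[blocks]; R:chain[blocks]; K:collider[open]; P:fork[blocks]; V:chain[open] ⇒ blocked
  3. F → U → K ← P → V → L — U:chain[open]; K:collider[open]; P:fork[blocks]; V:chain[open] ⇒ blocked
Since the path F → U → V → L is active, F and L are not d-separated given {E, K, P, R}.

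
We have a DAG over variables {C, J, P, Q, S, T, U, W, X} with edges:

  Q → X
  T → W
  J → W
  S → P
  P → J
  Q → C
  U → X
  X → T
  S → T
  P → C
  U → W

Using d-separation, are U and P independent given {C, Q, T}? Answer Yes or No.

No

Enumerating the 6 paths from U to P and testing each for blocking by {C, Q, T}:
Path 1: U → X → T ← S → P
  X is a chain and X is not conditioned on; T is a collider and T is conditioned on, which opens it; S is a fork and S is not conditioned on — no node blocks this path, so it is active.
Path 2: U → X → T → W ← J ← P
  T is a chain here and T is conditioned on, so the path is blocked at T.
Path 3: U → X ← Q → C ← P
  Q is a fork here and Q is conditioned on, so the path is blocked at Q.
Path 4: U → W ← T ← S → P
  W is a collider here and neither W nor any of its descendants is conditioned on, so the collider stays closed — the path is blocked at W.
Path 5: U → W ← T ← X ← Q → C ← P
  W is a collider here and neither W nor any of its descendants is conditioned on, so the collider stays closed — the path is blocked at W.
Path 6: U → W ← J ← P
  W is a collider here and neither W nor any of its descendants is conditioned on, so the collider stays closed — the path is blocked at W.
Since the path U → X → T ← S → P is active, U and P are not d-separated given {C, Q, T}.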